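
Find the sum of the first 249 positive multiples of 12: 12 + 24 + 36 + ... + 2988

Factor out 12: = 12(1 + 2 + ... + 249) = 12 × n(n+1)/2
= 12 × 249×250/2
= 12 × 31125
= 373500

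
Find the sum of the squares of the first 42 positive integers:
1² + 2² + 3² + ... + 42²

Formula: ∑k² = n(n+1)(2n+1)/6
= 42×43×85/6
= 153510/6
= 25585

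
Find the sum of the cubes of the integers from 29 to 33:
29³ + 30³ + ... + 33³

Use ∑_{k=1}^{n} k³ = [n(n+1)/2]², then subtract the first 28 terms.
∑_{k=1}^{33} k³ = [33×34/2]² = 561² = 314721
∑_{k=1}^{28} k³ = [28×29/2]² = 406² = 164836
∑_{k=29}^{33} k³ = 314721 - 164836 = 149885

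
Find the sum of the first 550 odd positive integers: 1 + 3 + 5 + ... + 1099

Sum of first n odd numbers = n²
= 550²
= 302500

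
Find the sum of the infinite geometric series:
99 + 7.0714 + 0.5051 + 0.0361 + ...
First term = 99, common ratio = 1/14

For |r| < 1, S = a / (1 - r)
S = 99 / (1 - (1/14))
S = 99 / (13/14)
S = 1386/13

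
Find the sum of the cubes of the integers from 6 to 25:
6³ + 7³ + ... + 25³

Use ∑_{k=1}^{n} k³ = [n(n+1)/2]², then subtract the first 5 terms.
∑_{k=1}^{25} k³ = [25×26/2]² = 325² = 105625
∑_{k=1}^{5} k³ = [5×6/2]² = 15² = 225
∑_{k=6}^{25} k³ = 105625 - 225 = 105400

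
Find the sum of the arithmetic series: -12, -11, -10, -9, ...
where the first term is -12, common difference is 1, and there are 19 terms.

Sₙ = n/2 × (first + last)
Last term = a + (n-1)d = -12 + (19-1)×1 = 6
S_19 = 19/2 × (-12 + 6)
S_19 = 19/2 × (-6) = -57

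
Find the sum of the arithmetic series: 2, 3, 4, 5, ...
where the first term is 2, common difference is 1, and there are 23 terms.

Sₙ = n/2 × (first + last)
Last term = a + (n-1)d = 2 + (23-1)×1 = 24
S_23 = 23/2 × (2 + 24)
S_23 = 23/2 × 26 = 299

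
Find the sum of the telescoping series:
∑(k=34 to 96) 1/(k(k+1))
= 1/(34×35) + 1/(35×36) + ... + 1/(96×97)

Partial fractions: 1/(k(k+1)) = 1/k - 1/(k+1)
The series telescopes:
= (1/34 - 1/35) + (1/35 - 1/36) + ... + (1/96 - 1/97)
= 1/34 - 1/97
= 63/3298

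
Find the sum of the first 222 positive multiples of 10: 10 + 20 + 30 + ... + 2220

Factor out 10: = 10(1 + 2 + ... + 222) = 10 × n(n+1)/2
= 10 × 222×223/2
= 10 × 24753
= 247530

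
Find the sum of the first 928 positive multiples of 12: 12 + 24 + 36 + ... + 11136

Factor out 12: = 12(1 + 2 + ... + 928) = 12 × n(n+1)/2
= 12 × 928×929/2
= 12 × 431056
= 5172672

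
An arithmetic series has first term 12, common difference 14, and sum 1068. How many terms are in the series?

Using S = n/2 × [2a + (n-1)d]
1068 = n/2 × [2(12) + (n-1)(14)]
1068 = n/2 × [24 + 14n - 14]
2136 = n × [10 + 14n]
14n² + (10)n - 2136 = 0
Discriminant: Δ = (10)² - 4(14)(-2136) = 100 + 119616 = 119716
√Δ = 346
n = [-(10) + √Δ] / (2·14) = (-10 + 346) / 28 = 336 / 28 = 12
(The negative root is discarded since n must be a positive integer.)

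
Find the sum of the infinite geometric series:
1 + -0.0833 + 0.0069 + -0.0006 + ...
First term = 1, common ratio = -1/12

For |r| < 1, S = a / (1 - r)
S = 1 / (1 - (-1/12))
S = 1 / (13/12)
S = 12/13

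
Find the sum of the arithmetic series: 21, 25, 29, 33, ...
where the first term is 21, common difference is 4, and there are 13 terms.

Sₙ = n/2 × (first + last)
Last term = a + (n-1)d = 21 + (13-1)×4 = 69
S_13 = 13/2 × (21 + 69)
S_13 = 13/2 × 90 = 585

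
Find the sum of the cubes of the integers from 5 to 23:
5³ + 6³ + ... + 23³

Use ∑_{k=1}^{n} k³ = [n(n+1)/2]², then subtract the first 4 terms.
∑_{k=1}^{23} k³ = [23×24/2]² = 276² = 76176
∑_{k=1}^{4} k³ = [4×5/2]² = 10² = 100
∑_{k=5}^{23} k³ = 76176 - 100 = 76076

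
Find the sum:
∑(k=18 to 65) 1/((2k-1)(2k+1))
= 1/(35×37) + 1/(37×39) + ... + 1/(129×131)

Partial fractions: 1/((2k-1)(2k+1)) = (1/2)[1/(2k-1) - 1/(2k+1)]
The series telescopes:
= (1/2)[1/35 - 1/131]
= 48/4585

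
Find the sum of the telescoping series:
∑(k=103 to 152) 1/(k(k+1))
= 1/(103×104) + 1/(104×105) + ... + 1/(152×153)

Partial fractions: 1/(k(k+1)) = 1/k - 1/(k+1)
The series telescopes:
= (1/103 - 1/104) + (1/104 - 1/105) + ... + (1/152 - 1/153)
= 1/103 - 1/153
= 50/15759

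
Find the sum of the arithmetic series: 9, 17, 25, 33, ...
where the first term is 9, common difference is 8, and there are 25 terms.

Sₙ = n/2 × (first + last)
Last term = a + (n-1)d = 9 + (25-1)×8 = 201
S_25 = 25/2 × (9 + 201)
S_25 = 25/2 × 210 = 2625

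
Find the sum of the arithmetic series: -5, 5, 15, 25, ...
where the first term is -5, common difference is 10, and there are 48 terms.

Sₙ = n/2 × (first + last)
Last term = a + (n-1)d = -5 + (48-1)×10 = 465
S_48 = 48/2 × (-5 + 465)
S_48 = 48/2 × 460 = 11040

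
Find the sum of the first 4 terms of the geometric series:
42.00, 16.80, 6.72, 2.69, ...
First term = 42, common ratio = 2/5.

Sₙ = a(1 - rⁿ) / (1 - r)
S_4 = 42(1 - (2/5)^4) / (1 - (2/5))
S_4 = 42(1 - (16/625)) / (3/5)
S_4 = 8526/125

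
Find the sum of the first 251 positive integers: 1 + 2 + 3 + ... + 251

Formula: ∑k = n(n+1)/2
= 251×252/2
= 63252/2
= 31626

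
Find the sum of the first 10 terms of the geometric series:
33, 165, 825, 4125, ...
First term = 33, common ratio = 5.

Sₙ = a(1 - rⁿ) / (1 - r)
S_10 = 33(1 - 5^10) / (1 - 5)
S_10 = 33(1 - 9765625) / (-4)
S_10 = 80566398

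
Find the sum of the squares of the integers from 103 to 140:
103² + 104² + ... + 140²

Use ∑_{k=1}^{n} k² = n(n+1)(2n+1)/6, then subtract the first 102 terms.
∑_{k=1}^{140} k² = 140×141×281/6 = 924490
∑_{k=1}^{102} k² = 102×103×205/6 = 358955
∑_{k=103}^{140} k² = 924490 - 358955 = 565535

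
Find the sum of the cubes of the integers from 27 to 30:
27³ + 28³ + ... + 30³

Use ∑_{k=1}^{n} k³ = [n(n+1)/2]², then subtract the first 26 terms.
∑_{k=1}^{30} k³ = [30×31/2]² = 465² = 216225
∑_{k=1}^{26} k³ = [26×27/2]² = 351² = 123201
∑_{k=27}^{30} k³ = 216225 - 123201 = 93024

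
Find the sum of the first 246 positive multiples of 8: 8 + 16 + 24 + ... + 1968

Factor out 8: = 8(1 + 2 + ... + 246) = 8 × n(n+1)/2
= 8 × 246×247/2
= 8 × 30381
= 243048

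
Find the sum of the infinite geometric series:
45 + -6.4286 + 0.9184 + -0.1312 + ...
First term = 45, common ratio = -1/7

For |r| < 1, S = a / (1 - r)
S = 45 / (1 - (-1/7))
S = 45 / (8/7)
S = 315/8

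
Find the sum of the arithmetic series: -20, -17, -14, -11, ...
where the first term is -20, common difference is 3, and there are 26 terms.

Sₙ = n/2 × (first + last)
Last term = a + (n-1)d = -20 + (26-1)×3 = 55
S_26 = 26/2 × (-20 + 55)
S_26 = 26/2 × 35 = 455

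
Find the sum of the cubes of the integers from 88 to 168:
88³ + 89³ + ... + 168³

Use ∑_{k=1}^{n} k³ = [n(n+1)/2]², then subtract the first 87 terms.
∑_{k=1}^{168} k³ = [168×169/2]² = 14196² = 201526416
∑_{k=1}^{87} k³ = [87×88/2]² = 3828² = 14653584
∑_{k=88}^{168} k³ = 201526416 - 14653584 = 186872832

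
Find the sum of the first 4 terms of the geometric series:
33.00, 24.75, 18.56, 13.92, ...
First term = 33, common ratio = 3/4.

Sₙ = a(1 - rⁿ) / (1 - r)
S_4 = 33(1 - (3/4)^4) / (1 - (3/4))
S_4 = 33(1 - (81/256)) / (1/4)
S_4 = 5775/64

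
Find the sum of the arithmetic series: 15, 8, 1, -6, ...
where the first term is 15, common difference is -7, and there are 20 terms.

Sₙ = n/2 × (first + last)
Last term = a + (n-1)d = 15 + (20-1)×(-7) = -118
S_20 = 20/2 × (15 + (-118))
S_20 = 20/2 × (-103) = -1030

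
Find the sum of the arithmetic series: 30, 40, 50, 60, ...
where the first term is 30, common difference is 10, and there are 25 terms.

Sₙ = n/2 × (first + last)
Last term = a + (n-1)d = 30 + (25-1)×10 = 270
S_25 = 25/2 × (30 + 270)
S_25 = 25/2 × 300 = 3750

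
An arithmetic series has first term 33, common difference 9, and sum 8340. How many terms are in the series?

Using S = n/2 × [2a + (n-1)d]
8340 = n/2 × [2(33) + (n-1)(9)]
8340 = n/2 × [66 + 9n - 9]
16680 = n × [57 + 9n]
9n² + (57)n - 16680 = 0
Discriminant: Δ = (57)² - 4(9)(-16680) = 3249 + 600480 = 603729
√Δ = 777
n = [-(57) + √Δ] / (2·9) = (-57 + 777) / 18 = 720 / 18 = 40
(The negative root is discarded since n must be a positive integer.)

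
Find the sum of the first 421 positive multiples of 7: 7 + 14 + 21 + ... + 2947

Factor out 7: = 7(1 + 2 + ... + 421) = 7 × n(n+1)/2
= 7 × 421×422/2
= 7 × 88831
= 621817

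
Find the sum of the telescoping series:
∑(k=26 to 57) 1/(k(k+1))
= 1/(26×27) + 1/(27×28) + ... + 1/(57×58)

Partial fractions: 1/(k(k+1)) = 1/k - 1/(k+1)
The series telescopes:
= (1/26 - 1/27) + (1/27 - 1/28) + ... + (1/57 - 1/58)
= 1/26 - 1/58
= 8/377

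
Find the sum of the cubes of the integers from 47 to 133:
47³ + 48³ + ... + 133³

Use ∑_{k=1}^{n} k³ = [n(n+1)/2]², then subtract the first 46 terms.
∑_{k=1}^{133} k³ = [133×134/2]² = 8911² = 79405921
∑_{k=1}^{46} k³ = [46×47/2]² = 1081² = 1168561
∑_{k=47}^{133} k³ = 79405921 - 1168561 = 78237360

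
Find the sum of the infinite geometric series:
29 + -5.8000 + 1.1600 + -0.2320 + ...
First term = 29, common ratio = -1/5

For |r| < 1, S = a / (1 - r)
S = 29 / (1 - (-1/5))
S = 29 / (6/5)
S = 145/6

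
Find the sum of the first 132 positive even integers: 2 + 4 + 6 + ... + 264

Sum of first n even numbers = n(n+1)
= 132×133
= 17556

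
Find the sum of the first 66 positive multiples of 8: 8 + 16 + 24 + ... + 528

Factor out 8: = 8(1 + 2 + ... + 66) = 8 × n(n+1)/2
= 8 × 66×67/2
= 8 × 2211
= 17688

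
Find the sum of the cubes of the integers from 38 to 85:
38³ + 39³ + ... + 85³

Use ∑_{k=1}^{n} k³ = [n(n+1)/2]², then subtract the first 37 terms.
∑_{k=1}^{85} k³ = [85×86/2]² = 3655² = 13359025
∑_{k=1}^{37} k³ = [37×38/2]² = 703² = 494209
∑_{k=38}^{85} k³ = 13359025 - 494209 = 12864816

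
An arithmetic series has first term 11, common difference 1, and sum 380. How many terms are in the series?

Using S = n/2 × [2a + (n-1)d]
380 = n/2 × [2(11) + (n-1)(1)]
380 = n/2 × [22 + 1n - 1]
760 = n × [21 + 1n]
1n² + (21)n - 760 = 0
Discriminant: Δ = (21)² - 4(1)(-760) = 441 + 3040 = 3481
√Δ = 59
n = [-(21) + √Δ] / (2·1) = (-21 + 59) / 2 = 38 / 2 = 19
(The negative root is discarded since n must be a positive integer.)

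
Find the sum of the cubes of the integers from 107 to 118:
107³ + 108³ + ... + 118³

Use ∑_{k=1}^{n} k³ = [n(n+1)/2]², then subtract the first 106 terms.
∑_{k=1}^{118} k³ = [118×119/2]² = 7021² = 49294441
∑_{k=1}^{106} k³ = [106×107/2]² = 5671² = 32160241
∑_{k=107}^{118} k³ = 49294441 - 32160241 = 17134200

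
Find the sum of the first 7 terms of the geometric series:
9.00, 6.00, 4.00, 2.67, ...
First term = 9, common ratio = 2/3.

Sₙ = a(1 - rⁿ) / (1 - r)
S_7 = 9(1 - (2/3)^7) / (1 - (2/3))
S_7 = 9(1 - (128/2187)) / (1/3)
S_7 = 2059/81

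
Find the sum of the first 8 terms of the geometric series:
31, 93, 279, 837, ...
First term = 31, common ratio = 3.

Sₙ = a(1 - rⁿ) / (1 - r)
S_8 = 31(1 - 3^8) / (1 - 3)
S_8 = 31(1 - 6561) / (-2)
S_8 = 101680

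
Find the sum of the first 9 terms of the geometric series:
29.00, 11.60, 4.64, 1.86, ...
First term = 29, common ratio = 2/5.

Sₙ = a(1 - rⁿ) / (1 - r)
S_9 = 29(1 - (2/5)^9) / (1 - (2/5))
S_9 = 29(1 - (512/1953125)) / (3/5)
S_9 = 18875259/390625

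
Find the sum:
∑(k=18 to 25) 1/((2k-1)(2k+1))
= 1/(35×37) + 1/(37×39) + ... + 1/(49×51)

Partial fractions: 1/((2k-1)(2k+1)) = (1/2)[1/(2k-1) - 1/(2k+1)]
The series telescopes:
= (1/2)[1/35 - 1/51]
= 8/1785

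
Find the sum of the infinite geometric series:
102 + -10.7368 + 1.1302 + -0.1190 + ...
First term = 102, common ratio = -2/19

For |r| < 1, S = a / (1 - r)
S = 102 / (1 - (-2/19))
S = 102 / (21/19)
S = 646/7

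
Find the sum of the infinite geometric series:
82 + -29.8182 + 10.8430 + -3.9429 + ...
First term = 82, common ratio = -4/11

For |r| < 1, S = a / (1 - r)
S = 82 / (1 - (-4/11))
S = 82 / (15/11)
S = 902/15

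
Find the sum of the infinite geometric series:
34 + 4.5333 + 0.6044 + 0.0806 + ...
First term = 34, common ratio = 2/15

For |r| < 1, S = a / (1 - r)
S = 34 / (1 - (2/15))
S = 34 / (13/15)
S = 510/13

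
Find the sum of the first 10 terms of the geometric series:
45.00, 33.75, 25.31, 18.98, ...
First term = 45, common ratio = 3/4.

Sₙ = a(1 - rⁿ) / (1 - r)
S_10 = 45(1 - (3/4)^10) / (1 - (3/4))
S_10 = 45(1 - (59049/1048576)) / (1/4)
S_10 = 44528715/262144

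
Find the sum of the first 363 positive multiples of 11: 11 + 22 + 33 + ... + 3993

Factor out 11: = 11(1 + 2 + ... + 363) = 11 × n(n+1)/2
= 11 × 363×364/2
= 11 × 66066
= 726726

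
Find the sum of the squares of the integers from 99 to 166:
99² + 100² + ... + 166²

Use ∑_{k=1}^{n} k² = n(n+1)(2n+1)/6, then subtract the first 98 terms.
∑_{k=1}^{166} k² = 166×167×333/6 = 1538571
∑_{k=1}^{98} k² = 98×99×197/6 = 318549
∑_{k=99}^{166} k² = 1538571 - 318549 = 1220022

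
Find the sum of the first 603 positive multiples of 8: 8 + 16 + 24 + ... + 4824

Factor out 8: = 8(1 + 2 + ... + 603) = 8 × n(n+1)/2
= 8 × 603×604/2
= 8 × 182106
= 1456848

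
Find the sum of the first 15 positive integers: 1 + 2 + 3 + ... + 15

Formula: ∑k = n(n+1)/2
= 15×16/2
= 240/2
= 120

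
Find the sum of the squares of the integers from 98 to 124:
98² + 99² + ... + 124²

Use ∑_{k=1}^{n} k² = n(n+1)(2n+1)/6, then subtract the first 97 terms.
∑_{k=1}^{124} k² = 124×125×249/6 = 643250
∑_{k=1}^{97} k² = 97×98×195/6 = 308945
∑_{k=98}^{124} k² = 643250 - 308945 = 334305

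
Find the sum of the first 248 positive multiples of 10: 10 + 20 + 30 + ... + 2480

Factor out 10: = 10(1 + 2 + ... + 248) = 10 × n(n+1)/2
= 10 × 248×249/2
= 10 × 30876
= 308760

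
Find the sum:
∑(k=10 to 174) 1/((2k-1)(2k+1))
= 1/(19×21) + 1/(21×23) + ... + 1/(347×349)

Partial fractions: 1/((2k-1)(2k+1)) = (1/2)[1/(2k-1) - 1/(2k+1)]
The series telescopes:
= (1/2)[1/19 - 1/349]
= 165/6631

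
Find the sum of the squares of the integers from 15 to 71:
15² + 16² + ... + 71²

Use ∑_{k=1}^{n} k² = n(n+1)(2n+1)/6, then subtract the first 14 terms.
∑_{k=1}^{71} k² = 71×72×143/6 = 121836
∑_{k=1}^{14} k² = 14×15×29/6 = 1015
∑_{k=15}^{71} k² = 121836 - 1015 = 120821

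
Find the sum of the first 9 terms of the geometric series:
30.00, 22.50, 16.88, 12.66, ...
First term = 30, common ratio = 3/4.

Sₙ = a(1 - rⁿ) / (1 - r)
S_9 = 30(1 - (3/4)^9) / (1 - (3/4))
S_9 = 30(1 - (19683/262144)) / (1/4)
S_9 = 3636915/32768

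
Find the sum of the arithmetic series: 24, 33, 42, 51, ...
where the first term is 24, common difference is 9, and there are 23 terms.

Sₙ = n/2 × (first + last)
Last term = a + (n-1)d = 24 + (23-1)×9 = 222
S_23 = 23/2 × (24 + 222)
S_23 = 23/2 × 246 = 2829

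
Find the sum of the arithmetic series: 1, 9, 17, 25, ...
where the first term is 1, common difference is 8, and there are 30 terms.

Sₙ = n/2 × (first + last)
Last term = a + (n-1)d = 1 + (30-1)×8 = 233
S_30 = 30/2 × (1 + 233)
S_30 = 30/2 × 234 = 3510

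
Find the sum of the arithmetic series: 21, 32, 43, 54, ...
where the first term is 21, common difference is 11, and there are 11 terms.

Sₙ = n/2 × (first + last)
Last term = a + (n-1)d = 21 + (11-1)×11 = 131
S_11 = 11/2 × (21 + 131)
S_11 = 11/2 × 152 = 836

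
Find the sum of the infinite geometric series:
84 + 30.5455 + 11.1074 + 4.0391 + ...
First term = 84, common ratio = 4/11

For |r| < 1, S = a / (1 - r)
S = 84 / (1 - (4/11))
S = 84 / (7/11)
S = 132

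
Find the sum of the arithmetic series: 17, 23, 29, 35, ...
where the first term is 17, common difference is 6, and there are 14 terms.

Sₙ = n/2 × (first + last)
Last term = a + (n-1)d = 17 + (14-1)×6 = 95
S_14 = 14/2 × (17 + 95)
S_14 = 14/2 × 112 = 784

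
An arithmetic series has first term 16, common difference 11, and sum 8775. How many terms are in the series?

Using S = n/2 × [2a + (n-1)d]
8775 = n/2 × [2(16) + (n-1)(11)]
8775 = n/2 × [32 + 11n - 11]
17550 = n × [21 + 11n]
11n² + (21)n - 17550 = 0
Discriminant: Δ = (21)² - 4(11)(-17550) = 441 + 772200 = 772641
√Δ = 879
n = [-(21) + √Δ] / (2·11) = (-21 + 879) / 22 = 858 / 22 = 39
(The negative root is discarded since n must be a positive integer.)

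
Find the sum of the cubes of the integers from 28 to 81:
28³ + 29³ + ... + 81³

Use ∑_{k=1}^{n} k³ = [n(n+1)/2]², then subtract the first 27 terms.
∑_{k=1}^{81} k³ = [81×82/2]² = 3321² = 11029041
∑_{k=1}^{27} k³ = [27×28/2]² = 378² = 142884
∑_{k=28}^{81} k³ = 11029041 - 142884 = 10886157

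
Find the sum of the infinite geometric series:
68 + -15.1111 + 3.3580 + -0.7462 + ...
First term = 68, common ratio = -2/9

For |r| < 1, S = a / (1 - r)
S = 68 / (1 - (-2/9))
S = 68 / (11/9)
S = 612/11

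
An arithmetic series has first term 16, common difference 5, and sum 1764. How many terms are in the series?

Using S = n/2 × [2a + (n-1)d]
1764 = n/2 × [2(16) + (n-1)(5)]
1764 = n/2 × [32 + 5n - 5]
3528 = n × [27 + 5n]
5n² + (27)n - 3528 = 0
Discriminant: Δ = (27)² - 4(5)(-3528) = 729 + 70560 = 71289
√Δ = 267
n = [-(27) + √Δ] / (2·5) = (-27 + 267) / 10 = 240 / 10 = 24
(The negative root is discarded since n must be a positive integer.)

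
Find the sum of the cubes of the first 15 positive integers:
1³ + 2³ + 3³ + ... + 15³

Formula: ∑k³ = [n(n+1)/2]²
= [15×16/2]²
= 120²
= 14400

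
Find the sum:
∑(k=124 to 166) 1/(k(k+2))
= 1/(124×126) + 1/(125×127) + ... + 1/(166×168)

Partial fractions: 1/(k(k+2)) = (1/2)[1/k - 1/(k+2)]
Telescoping leaves the first two and last two terms:
= (1/2)[1/124 + 1/125 - 1/167 - 1/168]
= 448361/217434000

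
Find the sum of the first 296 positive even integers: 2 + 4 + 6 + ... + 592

Sum of first n even numbers = n(n+1)
= 296×297
= 87912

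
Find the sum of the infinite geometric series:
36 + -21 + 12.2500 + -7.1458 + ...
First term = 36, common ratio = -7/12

For |r| < 1, S = a / (1 - r)
S = 36 / (1 - (-7/12))
S = 36 / (19/12)
S = 432/19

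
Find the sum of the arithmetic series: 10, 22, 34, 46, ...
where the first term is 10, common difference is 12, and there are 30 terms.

Sₙ = n/2 × (first + last)
Last term = a + (n-1)d = 10 + (30-1)×12 = 358
S_30 = 30/2 × (10 + 358)
S_30 = 30/2 × 368 = 5520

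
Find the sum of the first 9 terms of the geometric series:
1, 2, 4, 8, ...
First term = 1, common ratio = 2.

Sₙ = a(1 - rⁿ) / (1 - r)
S_9 = 1(1 - 2^9) / (1 - 2)
S_9 = 1(1 - 512) / (-1)
S_9 = 511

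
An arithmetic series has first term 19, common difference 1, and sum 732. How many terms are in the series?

Using S = n/2 × [2a + (n-1)d]
732 = n/2 × [2(19) + (n-1)(1)]
732 = n/2 × [38 + 1n - 1]
1464 = n × [37 + 1n]
1n² + (37)n - 1464 = 0
Discriminant: Δ = (37)² - 4(1)(-1464) = 1369 + 5856 = 7225
√Δ = 85
n = [-(37) + √Δ] / (2·1) = (-37 + 85) / 2 = 48 / 2 = 24
(The negative root is discarded since n must be a positive integer.)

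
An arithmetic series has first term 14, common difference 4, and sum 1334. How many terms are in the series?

Using S = n/2 × [2a + (n-1)d]
1334 = n/2 × [2(14) + (n-1)(4)]
1334 = n/2 × [28 + 4n - 4]
2668 = n × [24 + 4n]
4n² + (24)n - 2668 = 0
Discriminant: Δ = (24)² - 4(4)(-2668) = 576 + 42688 = 43264
√Δ = 208
n = [-(24) + √Δ] / (2·4) = (-24 + 208) / 8 = 184 / 8 = 23
(The negative root is discarded since n must be a positive integer.)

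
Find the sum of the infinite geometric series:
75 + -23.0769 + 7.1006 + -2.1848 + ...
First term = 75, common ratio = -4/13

For |r| < 1, S = a / (1 - r)
S = 75 / (1 - (-4/13))
S = 75 / (17/13)
S = 975/17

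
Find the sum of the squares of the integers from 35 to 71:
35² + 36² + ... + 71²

Use ∑_{k=1}^{n} k² = n(n+1)(2n+1)/6, then subtract the first 34 terms.
∑_{k=1}^{71} k² = 71×72×143/6 = 121836
∑_{k=1}^{34} k² = 34×35×69/6 = 13685
∑_{k=35}^{71} k² = 121836 - 13685 = 108151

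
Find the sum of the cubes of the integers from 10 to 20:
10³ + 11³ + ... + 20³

Use ∑_{k=1}^{n} k³ = [n(n+1)/2]², then subtract the first 9 terms.
∑_{k=1}^{20} k³ = [20×21/2]² = 210² = 44100
∑_{k=1}^{9} k³ = [9×10/2]² = 45² = 2025
∑_{k=10}^{20} k³ = 44100 - 2025 = 42075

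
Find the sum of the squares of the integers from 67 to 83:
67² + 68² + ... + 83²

Use ∑_{k=1}^{n} k² = n(n+1)(2n+1)/6, then subtract the first 66 terms.
∑_{k=1}^{83} k² = 83×84×167/6 = 194054
∑_{k=1}^{66} k² = 66×67×133/6 = 98021
∑_{k=67}^{83} k² = 194054 - 98021 = 96033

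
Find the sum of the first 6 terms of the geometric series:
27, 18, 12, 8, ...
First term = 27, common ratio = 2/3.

Sₙ = a(1 - rⁿ) / (1 - r)
S_6 = 27(1 - (2/3)^6) / (1 - (2/3))
S_6 = 27(1 - (64/729)) / (1/3)
S_6 = 665/9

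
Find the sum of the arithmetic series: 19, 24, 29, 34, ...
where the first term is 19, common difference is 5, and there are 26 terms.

Sₙ = n/2 × (first + last)
Last term = a + (n-1)d = 19 + (26-1)×5 = 144
S_26 = 26/2 × (19 + 144)
S_26 = 26/2 × 163 = 2119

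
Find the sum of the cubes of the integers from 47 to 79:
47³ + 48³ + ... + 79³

Use ∑_{k=1}^{n} k³ = [n(n+1)/2]², then subtract the first 46 terms.
∑_{k=1}^{79} k³ = [79×80/2]² = 3160² = 9985600
∑_{k=1}^{46} k³ = [46×47/2]² = 1081² = 1168561
∑_{k=47}^{79} k³ = 9985600 - 1168561 = 8817039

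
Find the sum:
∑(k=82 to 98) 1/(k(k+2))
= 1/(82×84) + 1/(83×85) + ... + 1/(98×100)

Partial fractions: 1/(k(k+2)) = (1/2)[1/k - 1/(k+2)]
Telescoping leaves the first two and last two terms:
= (1/2)[1/82 + 1/83 - 1/99 - 1/100]
= 139553/67379400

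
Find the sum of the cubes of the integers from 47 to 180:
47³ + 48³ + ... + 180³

Use ∑_{k=1}^{n} k³ = [n(n+1)/2]², then subtract the first 46 terms.
∑_{k=1}^{180} k³ = [180×181/2]² = 16290² = 265364100
∑_{k=1}^{46} k³ = [46×47/2]² = 1081² = 1168561
∑_{k=47}^{180} k³ = 265364100 - 1168561 = 264195539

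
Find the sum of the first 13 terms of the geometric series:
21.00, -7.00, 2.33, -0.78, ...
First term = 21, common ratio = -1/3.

Sₙ = a(1 - rⁿ) / (1 - r)
S_13 = 21(1 - (-1/3)^13) / (1 - (-1/3))
S_13 = 21(1 - (-1/1594323)) / (4/3)
S_13 = 2790067/177147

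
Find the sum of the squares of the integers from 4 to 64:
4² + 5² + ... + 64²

Use ∑_{k=1}^{n} k² = n(n+1)(2n+1)/6, then subtract the first 3 terms.
∑_{k=1}^{64} k² = 64×65×129/6 = 89440
∑_{k=1}^{3} k² = 3×4×7/6 = 14
∑_{k=4}^{64} k² = 89440 - 14 = 89426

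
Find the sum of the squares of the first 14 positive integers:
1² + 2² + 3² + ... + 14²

Formula: ∑k² = n(n+1)(2n+1)/6
= 14×15×29/6
= 6090/6
= 1015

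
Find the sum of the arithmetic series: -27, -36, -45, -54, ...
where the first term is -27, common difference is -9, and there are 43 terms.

Sₙ = n/2 × (first + last)
Last term = a + (n-1)d = -27 + (43-1)×(-9) = -405
S_43 = 43/2 × (-27 + (-405))
S_43 = 43/2 × (-432) = -9288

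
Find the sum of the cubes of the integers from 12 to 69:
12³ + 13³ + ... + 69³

Use ∑_{k=1}^{n} k³ = [n(n+1)/2]², then subtract the first 11 terms.
∑_{k=1}^{69} k³ = [69×70/2]² = 2415² = 5832225
∑_{k=1}^{11} k³ = [11×12/2]² = 66² = 4356
∑_{k=12}^{69} k³ = 5832225 - 4356 = 5827869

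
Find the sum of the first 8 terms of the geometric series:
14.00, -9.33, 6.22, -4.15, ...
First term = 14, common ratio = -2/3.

Sₙ = a(1 - rⁿ) / (1 - r)
S_8 = 14(1 - (-2/3)^8) / (1 - (-2/3))
S_8 = 14(1 - (256/6561)) / (5/3)
S_8 = 17654/2187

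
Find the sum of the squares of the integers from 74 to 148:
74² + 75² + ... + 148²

Use ∑_{k=1}^{n} k² = n(n+1)(2n+1)/6, then subtract the first 73 terms.
∑_{k=1}^{148} k² = 148×149×297/6 = 1091574
∑_{k=1}^{73} k² = 73×74×147/6 = 132349
∑_{k=74}^{148} k² = 1091574 - 132349 = 959225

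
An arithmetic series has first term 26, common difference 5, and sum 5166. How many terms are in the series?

Using S = n/2 × [2a + (n-1)d]
5166 = n/2 × [2(26) + (n-1)(5)]
5166 = n/2 × [52 + 5n - 5]
10332 = n × [47 + 5n]
5n² + (47)n - 10332 = 0
Discriminant: Δ = (47)² - 4(5)(-10332) = 2209 + 206640 = 208849
√Δ = 457
n = [-(47) + √Δ] / (2·5) = (-47 + 457) / 10 = 410 / 10 = 41
(The negative root is discarded since n must be a positive integer.)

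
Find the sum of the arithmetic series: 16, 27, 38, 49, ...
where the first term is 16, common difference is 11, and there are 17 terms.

Sₙ = n/2 × (first + last)
Last term = a + (n-1)d = 16 + (17-1)×11 = 192
S_17 = 17/2 × (16 + 192)
S_17 = 17/2 × 208 = 1768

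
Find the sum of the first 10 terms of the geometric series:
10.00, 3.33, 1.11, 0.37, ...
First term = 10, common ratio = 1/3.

Sₙ = a(1 - rⁿ) / (1 - r)
S_10 = 10(1 - (1/3)^10) / (1 - (1/3))
S_10 = 10(1 - (1/59049)) / (2/3)
S_10 = 295240/19683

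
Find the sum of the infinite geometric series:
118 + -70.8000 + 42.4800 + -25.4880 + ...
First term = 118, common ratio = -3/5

For |r| < 1, S = a / (1 - r)
S = 118 / (1 - (-3/5))
S = 118 / (8/5)
S = 295/4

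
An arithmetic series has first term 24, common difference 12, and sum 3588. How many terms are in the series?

Using S = n/2 × [2a + (n-1)d]
3588 = n/2 × [2(24) + (n-1)(12)]
3588 = n/2 × [48 + 12n - 12]
7176 = n × [36 + 12n]
12n² + (36)n - 7176 = 0
Discriminant: Δ = (36)² - 4(12)(-7176) = 1296 + 344448 = 345744
√Δ = 588
n = [-(36) + √Δ] / (2·12) = (-36 + 588) / 24 = 552 / 24 = 23
(The negative root is discarded since n must be a positive integer.)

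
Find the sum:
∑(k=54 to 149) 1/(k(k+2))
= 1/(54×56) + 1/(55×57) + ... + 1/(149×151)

Partial fractions: 1/(k(k+2)) = (1/2)[1/k - 1/(k+2)]
Telescoping leaves the first two and last two terms:
= (1/2)[1/54 + 1/55 - 1/150 - 1/151]
= 13124/1121175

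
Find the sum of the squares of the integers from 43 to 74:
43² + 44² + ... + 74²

Use ∑_{k=1}^{n} k² = n(n+1)(2n+1)/6, then subtract the first 42 terms.
∑_{k=1}^{74} k² = 74×75×149/6 = 137825
∑_{k=1}^{42} k² = 42×43×85/6 = 25585
∑_{k=43}^{74} k² = 137825 - 25585 = 112240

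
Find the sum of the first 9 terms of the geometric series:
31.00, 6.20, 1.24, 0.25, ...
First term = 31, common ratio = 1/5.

Sₙ = a(1 - rⁿ) / (1 - r)
S_9 = 31(1 - (1/5)^9) / (1 - (1/5))
S_9 = 31(1 - (1/1953125)) / (4/5)
S_9 = 15136711/390625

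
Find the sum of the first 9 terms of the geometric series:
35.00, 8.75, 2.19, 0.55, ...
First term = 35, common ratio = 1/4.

Sₙ = a(1 - rⁿ) / (1 - r)
S_9 = 35(1 - (1/4)^9) / (1 - (1/4))
S_9 = 35(1 - (1/262144)) / (3/4)
S_9 = 3058335/65536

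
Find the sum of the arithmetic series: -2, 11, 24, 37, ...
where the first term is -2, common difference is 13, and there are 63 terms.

Sₙ = n/2 × (first + last)
Last term = a + (n-1)d = -2 + (63-1)×13 = 804
S_63 = 63/2 × (-2 + 804)
S_63 = 63/2 × 802 = 25263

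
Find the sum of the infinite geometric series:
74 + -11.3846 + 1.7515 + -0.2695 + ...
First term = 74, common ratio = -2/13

For |r| < 1, S = a / (1 - r)
S = 74 / (1 - (-2/13))
S = 74 / (15/13)
S = 962/15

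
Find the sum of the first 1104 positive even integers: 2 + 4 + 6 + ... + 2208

Sum of first n even numbers = n(n+1)
= 1104×1105
= 1219920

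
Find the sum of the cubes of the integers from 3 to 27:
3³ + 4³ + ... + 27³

Use ∑_{k=1}^{n} k³ = [n(n+1)/2]², then subtract the first 2 terms.
∑_{k=1}^{27} k³ = [27×28/2]² = 378² = 142884
∑_{k=1}^{2} k³ = [2×3/2]² = 3² = 9
∑_{k=3}^{27} k³ = 142884 - 9 = 142875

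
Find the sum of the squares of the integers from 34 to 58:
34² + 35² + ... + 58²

Use ∑_{k=1}^{n} k² = n(n+1)(2n+1)/6, then subtract the first 33 terms.
∑_{k=1}^{58} k² = 58×59×117/6 = 66729
∑_{k=1}^{33} k² = 33×34×67/6 = 12529
∑_{k=34}^{58} k² = 66729 - 12529 = 54200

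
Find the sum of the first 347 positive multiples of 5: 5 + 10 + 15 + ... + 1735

Factor out 5: = 5(1 + 2 + ... + 347) = 5 × n(n+1)/2
= 5 × 347×348/2
= 5 × 60378
= 301890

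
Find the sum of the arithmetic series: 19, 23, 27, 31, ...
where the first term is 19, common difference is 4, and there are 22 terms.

Sₙ = n/2 × (first + last)
Last term = a + (n-1)d = 19 + (22-1)×4 = 103
S_22 = 22/2 × (19 + 103)
S_22 = 22/2 × 122 = 1342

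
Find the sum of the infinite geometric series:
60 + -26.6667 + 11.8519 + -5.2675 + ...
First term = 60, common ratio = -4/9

For |r| < 1, S = a / (1 - r)
S = 60 / (1 - (-4/9))
S = 60 / (13/9)
S = 540/13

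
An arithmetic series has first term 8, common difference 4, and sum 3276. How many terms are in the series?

Using S = n/2 × [2a + (n-1)d]
3276 = n/2 × [2(8) + (n-1)(4)]
3276 = n/2 × [16 + 4n - 4]
6552 = n × [12 + 4n]
4n² + (12)n - 6552 = 0
Discriminant: Δ = (12)² - 4(4)(-6552) = 144 + 104832 = 104976
√Δ = 324
n = [-(12) + √Δ] / (2·4) = (-12 + 324) / 8 = 312 / 8 = 39
(The negative root is discarded since n must be a positive integer.)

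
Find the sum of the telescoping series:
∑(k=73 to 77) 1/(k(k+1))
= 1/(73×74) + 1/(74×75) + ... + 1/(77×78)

Partial fractions: 1/(k(k+1)) = 1/k - 1/(k+1)
The series telescopes:
= (1/73 - 1/74) + (1/74 - 1/75) + ... + (1/77 - 1/78)
= 1/73 - 1/78
= 5/5694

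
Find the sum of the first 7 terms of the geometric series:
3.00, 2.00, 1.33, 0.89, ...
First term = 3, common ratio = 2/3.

Sₙ = a(1 - rⁿ) / (1 - r)
S_7 = 3(1 - (2/3)^7) / (1 - (2/3))
S_7 = 3(1 - (128/2187)) / (1/3)
S_7 = 2059/243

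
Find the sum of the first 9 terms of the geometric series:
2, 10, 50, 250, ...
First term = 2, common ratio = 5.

Sₙ = a(1 - rⁿ) / (1 - r)
S_9 = 2(1 - 5^9) / (1 - 5)
S_9 = 2(1 - 1953125) / (-4)
S_9 = 976562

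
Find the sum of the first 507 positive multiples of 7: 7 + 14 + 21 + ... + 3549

Factor out 7: = 7(1 + 2 + ... + 507) = 7 × n(n+1)/2
= 7 × 507×508/2
= 7 × 128778
= 901446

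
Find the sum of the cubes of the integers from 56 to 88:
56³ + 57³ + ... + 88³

Use ∑_{k=1}^{n} k³ = [n(n+1)/2]², then subtract the first 55 terms.
∑_{k=1}^{88} k³ = [88×89/2]² = 3916² = 15335056
∑_{k=1}^{55} k³ = [55×56/2]² = 1540² = 2371600
∑_{k=56}^{88} k³ = 15335056 - 2371600 = 12963456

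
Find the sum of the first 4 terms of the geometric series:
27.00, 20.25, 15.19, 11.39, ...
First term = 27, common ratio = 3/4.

Sₙ = a(1 - rⁿ) / (1 - r)
S_4 = 27(1 - (3/4)^4) / (1 - (3/4))
S_4 = 27(1 - (81/256)) / (1/4)
S_4 = 4725/64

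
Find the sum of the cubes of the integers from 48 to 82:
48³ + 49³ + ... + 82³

Use ∑_{k=1}^{n} k³ = [n(n+1)/2]², then subtract the first 47 terms.
∑_{k=1}^{82} k³ = [82×83/2]² = 3403² = 11580409
∑_{k=1}^{47} k³ = [47×48/2]² = 1128² = 1272384
∑_{k=48}^{82} k³ = 11580409 - 1272384 = 10308025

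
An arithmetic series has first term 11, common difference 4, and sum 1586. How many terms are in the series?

Using S = n/2 × [2a + (n-1)d]
1586 = n/2 × [2(11) + (n-1)(4)]
1586 = n/2 × [22 + 4n - 4]
3172 = n × [18 + 4n]
4n² + (18)n - 3172 = 0
Discriminant: Δ = (18)² - 4(4)(-3172) = 324 + 50752 = 51076
√Δ = 226
n = [-(18) + √Δ] / (2·4) = (-18 + 226) / 8 = 208 / 8 = 26
(The negative root is discarded since n must be a positive integer.)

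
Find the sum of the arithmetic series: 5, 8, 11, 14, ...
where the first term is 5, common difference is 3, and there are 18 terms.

Sₙ = n/2 × (first + last)
Last term = a + (n-1)d = 5 + (18-1)×3 = 56
S_18 = 18/2 × (5 + 56)
S_18 = 18/2 × 61 = 549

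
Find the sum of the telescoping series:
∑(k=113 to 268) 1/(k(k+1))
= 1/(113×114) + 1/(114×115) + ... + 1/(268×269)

Partial fractions: 1/(k(k+1)) = 1/k - 1/(k+1)
The series telescopes:
= (1/113 - 1/114) + (1/114 - 1/115) + ... + (1/268 - 1/269)
= 1/113 - 1/269
= 156/30397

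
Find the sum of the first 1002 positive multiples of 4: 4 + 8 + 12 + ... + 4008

Factor out 4: = 4(1 + 2 + ... + 1002) = 4 × n(n+1)/2
= 4 × 1002×1003/2
= 4 × 502503
= 2010012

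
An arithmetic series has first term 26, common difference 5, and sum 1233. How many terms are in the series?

Using S = n/2 × [2a + (n-1)d]
1233 = n/2 × [2(26) + (n-1)(5)]
1233 = n/2 × [52 + 5n - 5]
2466 = n × [47 + 5n]
5n² + (47)n - 2466 = 0
Discriminant: Δ = (47)² - 4(5)(-2466) = 2209 + 49320 = 51529
√Δ = 227
n = [-(47) + √Δ] / (2·5) = (-47 + 227) / 10 = 180 / 10 = 18
(The negative root is discarded since n must be a positive integer.)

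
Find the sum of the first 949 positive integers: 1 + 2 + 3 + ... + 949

Formula: ∑k = n(n+1)/2
= 949×950/2
= 901550/2
= 450775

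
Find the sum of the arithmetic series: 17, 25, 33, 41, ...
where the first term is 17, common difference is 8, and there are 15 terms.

Sₙ = n/2 × (first + last)
Last term = a + (n-1)d = 17 + (15-1)×8 = 129
S_15 = 15/2 × (17 + 129)
S_15 = 15/2 × 146 = 1095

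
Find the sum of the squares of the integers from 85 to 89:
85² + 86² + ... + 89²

Use ∑_{k=1}^{n} k² = n(n+1)(2n+1)/6, then subtract the first 84 terms.
∑_{k=1}^{89} k² = 89×90×179/6 = 238965
∑_{k=1}^{84} k² = 84×85×169/6 = 201110
∑_{k=85}^{89} k² = 238965 - 201110 = 37855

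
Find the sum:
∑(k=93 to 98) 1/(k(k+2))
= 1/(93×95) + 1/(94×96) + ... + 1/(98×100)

Partial fractions: 1/(k(k+2)) = (1/2)[1/k - 1/(k+2)]
Telescoping leaves the first two and last two terms:
= (1/2)[1/93 + 1/94 - 1/99 - 1/100]
= 18607/28848600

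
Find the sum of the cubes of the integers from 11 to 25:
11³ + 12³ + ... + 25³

Use ∑_{k=1}^{n} k³ = [n(n+1)/2]², then subtract the first 10 terms.
∑_{k=1}^{25} k³ = [25×26/2]² = 325² = 105625
∑_{k=1}^{10} k³ = [10×11/2]² = 55² = 3025
∑_{k=11}^{25} k³ = 105625 - 3025 = 102600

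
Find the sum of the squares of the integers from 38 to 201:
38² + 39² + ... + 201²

Use ∑_{k=1}^{n} k² = n(n+1)(2n+1)/6, then subtract the first 37 terms.
∑_{k=1}^{201} k² = 201×202×403/6 = 2727101
∑_{k=1}^{37} k² = 37×38×75/6 = 17575
∑_{k=38}^{201} k² = 2727101 - 17575 = 2709526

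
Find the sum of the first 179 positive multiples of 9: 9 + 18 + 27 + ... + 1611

Factor out 9: = 9(1 + 2 + ... + 179) = 9 × n(n+1)/2
= 9 × 179×180/2
= 9 × 16110
= 144990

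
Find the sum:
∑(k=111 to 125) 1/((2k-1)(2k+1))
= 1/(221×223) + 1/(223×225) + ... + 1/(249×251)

Partial fractions: 1/((2k-1)(2k+1)) = (1/2)[1/(2k-1) - 1/(2k+1)]
The series telescopes:
= (1/2)[1/221 - 1/251]
= 15/55471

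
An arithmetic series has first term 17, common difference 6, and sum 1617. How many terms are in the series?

Using S = n/2 × [2a + (n-1)d]
1617 = n/2 × [2(17) + (n-1)(6)]
1617 = n/2 × [34 + 6n - 6]
3234 = n × [28 + 6n]
6n² + (28)n - 3234 = 0
Discriminant: Δ = (28)² - 4(6)(-3234) = 784 + 77616 = 78400
√Δ = 280
n = [-(28) + √Δ] / (2·6) = (-28 + 280) / 12 = 252 / 12 = 21
(The negative root is discarded since n must be a positive integer.)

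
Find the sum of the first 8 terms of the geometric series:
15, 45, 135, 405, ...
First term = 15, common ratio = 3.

Sₙ = a(1 - rⁿ) / (1 - r)
S_8 = 15(1 - 3^8) / (1 - 3)
S_8 = 15(1 - 6561) / (-2)
S_8 = 49200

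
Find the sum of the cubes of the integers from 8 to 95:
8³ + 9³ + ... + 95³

Use ∑_{k=1}^{n} k³ = [n(n+1)/2]², then subtract the first 7 terms.
∑_{k=1}^{95} k³ = [95×96/2]² = 4560² = 20793600
∑_{k=1}^{7} k³ = [7×8/2]² = 28² = 784
∑_{k=8}^{95} k³ = 20793600 - 784 = 20792816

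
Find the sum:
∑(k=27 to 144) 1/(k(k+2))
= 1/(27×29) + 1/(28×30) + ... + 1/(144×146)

Partial fractions: 1/(k(k+2)) = (1/2)[1/k - 1/(k+2)]
Telescoping leaves the first two and last two terms:
= (1/2)[1/27 + 1/28 - 1/145 - 1/146]
= 472177/16004520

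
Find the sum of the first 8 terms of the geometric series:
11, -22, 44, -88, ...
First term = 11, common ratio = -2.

Sₙ = a(1 - rⁿ) / (1 - r)
S_8 = 11(1 - (-2)^8) / (1 - (-2))
S_8 = 11(1 - 256) / (3)
S_8 = -935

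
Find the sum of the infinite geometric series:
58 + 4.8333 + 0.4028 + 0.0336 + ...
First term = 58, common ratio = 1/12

For |r| < 1, S = a / (1 - r)
S = 58 / (1 - (1/12))
S = 58 / (11/12)
S = 696/11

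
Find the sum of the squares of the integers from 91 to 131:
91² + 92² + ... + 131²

Use ∑_{k=1}^{n} k² = n(n+1)(2n+1)/6, then subtract the first 90 terms.
∑_{k=1}^{131} k² = 131×132×263/6 = 757966
∑_{k=1}^{90} k² = 90×91×181/6 = 247065
∑_{k=91}^{131} k² = 757966 - 247065 = 510901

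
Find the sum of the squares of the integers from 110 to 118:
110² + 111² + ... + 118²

Use ∑_{k=1}^{n} k² = n(n+1)(2n+1)/6, then subtract the first 109 terms.
∑_{k=1}^{118} k² = 118×119×237/6 = 554659
∑_{k=1}^{109} k² = 109×110×219/6 = 437635
∑_{k=110}^{118} k² = 554659 - 437635 = 117024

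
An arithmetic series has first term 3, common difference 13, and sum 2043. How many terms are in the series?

Using S = n/2 × [2a + (n-1)d]
2043 = n/2 × [2(3) + (n-1)(13)]
2043 = n/2 × [6 + 13n - 13]
4086 = n × [-7 + 13n]
13n² + (-7)n - 4086 = 0
Discriminant: Δ = (-7)² - 4(13)(-4086) = 49 + 212472 = 212521
√Δ = 461
n = [-(-7) + √Δ] / (2·13) = (7 + 461) / 26 = 468 / 26 = 18
(The negative root is discarded since n must be a positive integer.)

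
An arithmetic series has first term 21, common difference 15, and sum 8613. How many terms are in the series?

Using S = n/2 × [2a + (n-1)d]
8613 = n/2 × [2(21) + (n-1)(15)]
8613 = n/2 × [42 + 15n - 15]
17226 = n × [27 + 15n]
15n² + (27)n - 17226 = 0
Discriminant: Δ = (27)² - 4(15)(-17226) = 729 + 1033560 = 1034289
√Δ = 1017
n = [-(27) + √Δ] / (2·15) = (-27 + 1017) / 30 = 990 / 30 = 33
(The negative root is discarded since n must be a positive integer.)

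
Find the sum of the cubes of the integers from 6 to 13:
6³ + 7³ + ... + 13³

Use ∑_{k=1}^{n} k³ = [n(n+1)/2]², then subtract the first 5 terms.
∑_{k=1}^{13} k³ = [13×14/2]² = 91² = 8281
∑_{k=1}^{5} k³ = [5×6/2]² = 15² = 225
∑_{k=6}^{13} k³ = 8281 - 225 = 8056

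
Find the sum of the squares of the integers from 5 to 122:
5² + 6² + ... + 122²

Use ∑_{k=1}^{n} k² = n(n+1)(2n+1)/6, then subtract the first 4 terms.
∑_{k=1}^{122} k² = 122×123×245/6 = 612745
∑_{k=1}^{4} k² = 4×5×9/6 = 30
∑_{k=5}^{122} k² = 612745 - 30 = 612715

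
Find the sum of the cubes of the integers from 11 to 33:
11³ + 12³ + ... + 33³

Use ∑_{k=1}^{n} k³ = [n(n+1)/2]², then subtract the first 10 terms.
∑_{k=1}^{33} k³ = [33×34/2]² = 561² = 314721
∑_{k=1}^{10} k³ = [10×11/2]² = 55² = 3025
∑_{k=11}^{33} k³ = 314721 - 3025 = 311696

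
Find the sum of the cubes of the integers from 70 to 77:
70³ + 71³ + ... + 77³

Use ∑_{k=1}^{n} k³ = [n(n+1)/2]², then subtract the first 69 terms.
∑_{k=1}^{77} k³ = [77×78/2]² = 3003² = 9018009
∑_{k=1}^{69} k³ = [69×70/2]² = 2415² = 5832225
∑_{k=70}^{77} k³ = 9018009 - 5832225 = 3185784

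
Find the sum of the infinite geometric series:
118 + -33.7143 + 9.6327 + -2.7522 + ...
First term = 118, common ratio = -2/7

For |r| < 1, S = a / (1 - r)
S = 118 / (1 - (-2/7))
S = 118 / (9/7)
S = 826/9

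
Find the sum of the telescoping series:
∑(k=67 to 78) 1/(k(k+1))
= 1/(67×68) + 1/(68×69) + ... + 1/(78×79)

Partial fractions: 1/(k(k+1)) = 1/k - 1/(k+1)
The series telescopes:
= (1/67 - 1/68) + (1/68 - 1/69) + ... + (1/78 - 1/79)
= 1/67 - 1/79
= 12/5293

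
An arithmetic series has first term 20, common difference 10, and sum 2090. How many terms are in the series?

Using S = n/2 × [2a + (n-1)d]
2090 = n/2 × [2(20) + (n-1)(10)]
2090 = n/2 × [40 + 10n - 10]
4180 = n × [30 + 10n]
10n² + (30)n - 4180 = 0
Discriminant: Δ = (30)² - 4(10)(-4180) = 900 + 167200 = 168100
√Δ = 410
n = [-(30) + √Δ] / (2·10) = (-30 + 410) / 20 = 380 / 20 = 19
(The negative root is discarded since n must be a positive integer.)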